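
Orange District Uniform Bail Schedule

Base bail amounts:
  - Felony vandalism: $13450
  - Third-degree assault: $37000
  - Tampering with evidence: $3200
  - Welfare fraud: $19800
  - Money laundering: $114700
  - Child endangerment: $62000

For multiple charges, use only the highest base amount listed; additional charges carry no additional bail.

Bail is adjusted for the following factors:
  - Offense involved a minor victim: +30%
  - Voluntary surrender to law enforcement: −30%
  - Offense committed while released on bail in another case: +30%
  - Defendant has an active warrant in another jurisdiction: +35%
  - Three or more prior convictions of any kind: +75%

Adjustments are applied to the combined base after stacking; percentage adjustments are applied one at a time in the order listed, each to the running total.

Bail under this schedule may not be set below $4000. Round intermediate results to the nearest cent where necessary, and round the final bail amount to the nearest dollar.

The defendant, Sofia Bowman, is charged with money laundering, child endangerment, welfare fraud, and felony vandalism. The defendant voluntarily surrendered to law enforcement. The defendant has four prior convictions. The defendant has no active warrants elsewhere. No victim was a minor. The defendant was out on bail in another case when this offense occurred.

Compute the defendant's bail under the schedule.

Base amounts from the schedule: money laundering $114700; child endangerment $62000; welfare fraud $19800; felony vandalism $13450.
Stacking rule: use the highest base only. Highest is money laundering at $114700. Combined base = $114700.
Voluntary surrender to law enforcement (−30%): $114700 × 0.7 = $80290.
Offense committed while released on bail in another case (+30%): $80290 × 1.3 = $104377.
Three or more prior convictions of any kind (+75%): $104377 × 1.75 = $182659.75.
$182659.75 is at or above the $4000 minimum.
Rounded to the nearest dollar: $182660.

$182660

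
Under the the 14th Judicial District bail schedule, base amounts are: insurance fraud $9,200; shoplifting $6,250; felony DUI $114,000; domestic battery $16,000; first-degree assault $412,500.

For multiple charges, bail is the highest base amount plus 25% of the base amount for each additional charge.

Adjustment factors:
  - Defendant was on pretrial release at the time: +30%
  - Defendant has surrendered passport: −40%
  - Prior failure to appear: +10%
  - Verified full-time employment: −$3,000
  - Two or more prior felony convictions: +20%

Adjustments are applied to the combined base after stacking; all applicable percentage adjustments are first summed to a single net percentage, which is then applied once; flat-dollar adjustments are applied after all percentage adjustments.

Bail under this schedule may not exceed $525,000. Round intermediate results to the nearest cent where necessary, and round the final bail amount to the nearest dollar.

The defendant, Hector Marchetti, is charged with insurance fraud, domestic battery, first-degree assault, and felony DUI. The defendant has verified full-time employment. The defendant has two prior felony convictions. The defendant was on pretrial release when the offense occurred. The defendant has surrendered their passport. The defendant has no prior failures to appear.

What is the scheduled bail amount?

Base amounts from the schedule: insurance fraud $9,200; domestic battery $16,000; first-degree assault $412,500; felony DUI $114,000.
Stacking rule: highest base plus 25% of each additional charge. Highest is first-degree assault at $412,500. Additional: $9,200 × 25% = $2,300; $16,000 × 25% = $4,000; $114,000 × 25% = $28,500. Combined base = $412,500 + $34,800 = $447,300.
Net percentage adjustment: +30% −40% +20% = +10%. $447,300 × 1.1 = $492,030.
Verified full-time employment (−$3,000 flat): $492,030 − $3,000 = $489,030.
$489,030 is within the $525,000 maximum.

$489,030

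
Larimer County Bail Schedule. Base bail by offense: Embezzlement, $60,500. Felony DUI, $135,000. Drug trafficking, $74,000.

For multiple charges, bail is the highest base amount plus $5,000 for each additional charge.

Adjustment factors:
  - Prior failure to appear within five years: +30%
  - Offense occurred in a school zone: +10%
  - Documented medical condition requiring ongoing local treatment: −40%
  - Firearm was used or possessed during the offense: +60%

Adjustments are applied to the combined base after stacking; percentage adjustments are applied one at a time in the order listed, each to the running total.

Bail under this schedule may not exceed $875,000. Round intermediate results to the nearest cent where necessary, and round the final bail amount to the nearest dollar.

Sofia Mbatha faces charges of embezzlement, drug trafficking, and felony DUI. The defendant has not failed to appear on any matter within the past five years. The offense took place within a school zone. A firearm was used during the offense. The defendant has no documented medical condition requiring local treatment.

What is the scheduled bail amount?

Base amounts from the schedule: embezzlement $60,500; drug trafficking $74,000; felony DUI $135,000.
Stacking rule: highest base plus $5,000 per additional charge. Highest is felony DUI at $135,000; 2 additional charges → +$10,000. Combined base = $145,000.
Offense occurred in a school zone (+10%): $145,000 × 1.1 = $159,500.
Firearm was used or possessed during the offense (+60%): $159,500 × 1.6 = $255,200.
$255,200 is within the $875,000 maximum.

$255,200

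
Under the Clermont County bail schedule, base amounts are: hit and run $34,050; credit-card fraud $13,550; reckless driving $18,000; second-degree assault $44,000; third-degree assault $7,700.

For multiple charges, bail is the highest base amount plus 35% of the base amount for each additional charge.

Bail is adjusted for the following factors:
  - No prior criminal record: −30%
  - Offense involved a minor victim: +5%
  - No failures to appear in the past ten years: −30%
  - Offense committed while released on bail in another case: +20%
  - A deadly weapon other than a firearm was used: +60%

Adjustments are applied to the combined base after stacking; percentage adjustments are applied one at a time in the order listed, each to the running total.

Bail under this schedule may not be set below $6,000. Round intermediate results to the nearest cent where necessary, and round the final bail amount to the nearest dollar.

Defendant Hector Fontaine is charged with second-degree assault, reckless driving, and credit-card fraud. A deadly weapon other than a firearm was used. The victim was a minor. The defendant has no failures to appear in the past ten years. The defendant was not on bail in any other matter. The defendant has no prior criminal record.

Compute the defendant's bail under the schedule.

$45,311

Base amounts from the schedule: second-degree assault $44,000; reckless driving $18,000; credit-card fraud $13,550.
Stacking rule: highest base plus 35% of each additional charge. Highest is second-degree assault at $44,000. Additional: $18,000 × 35% = $6,300; $13,550 × 35% = $4,742.50. Combined base = $44,000 + $11,042.50 = $55,042.50.
No prior criminal record (−30%): $55,042.50 × 0.7 = $38,529.75.
Offense involved a minor victim (+5%): $38,529.75 × 1.05 = $40,456.24.
No failures to appear in the past ten years (−30%): $40,456.24 × 0.7 = $28,319.37.
A deadly weapon other than a firearm was used (+60%): $28,319.37 × 1.6 = $45,310.99.
$45,310.99 is at or above the $6,000 minimum.
Rounded to the nearest dollar: $45,311.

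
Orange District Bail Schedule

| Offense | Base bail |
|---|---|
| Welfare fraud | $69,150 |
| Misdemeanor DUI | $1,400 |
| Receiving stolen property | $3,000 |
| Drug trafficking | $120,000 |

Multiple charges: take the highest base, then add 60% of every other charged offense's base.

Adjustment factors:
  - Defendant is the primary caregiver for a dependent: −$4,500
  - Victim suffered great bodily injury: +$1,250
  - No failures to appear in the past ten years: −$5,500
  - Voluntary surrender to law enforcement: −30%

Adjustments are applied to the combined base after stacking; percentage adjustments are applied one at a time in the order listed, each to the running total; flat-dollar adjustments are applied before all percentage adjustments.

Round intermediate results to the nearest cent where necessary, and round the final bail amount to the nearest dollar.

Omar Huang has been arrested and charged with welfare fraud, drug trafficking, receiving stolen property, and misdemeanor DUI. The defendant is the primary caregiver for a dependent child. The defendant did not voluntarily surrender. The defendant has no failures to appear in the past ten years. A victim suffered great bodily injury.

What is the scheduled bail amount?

$155,380

Base amounts from the schedule: welfare fraud $69,150; drug trafficking $120,000; receiving stolen property $3,000; misdemeanor DUI $1,400.
Stacking rule: highest base plus 60% of each additional charge. Highest is drug trafficking at $120,000. Additional: $69,150 × 60% = $41,490; $3,000 × 60% = $1,800; $1,400 × 60% = $840. Combined base = $120,000 + $44,130 = $164,130.
Defendant is the primary caregiver for a dependent (−$4,500 flat): $164,130 − $4,500 = $159,630.
Victim suffered great bodily injury (+$1,250 flat): $159,630 + $1,250 = $160,880.
No failures to appear in the past ten years (−$5,500 flat): $160,880 − $5,500 = $155,380.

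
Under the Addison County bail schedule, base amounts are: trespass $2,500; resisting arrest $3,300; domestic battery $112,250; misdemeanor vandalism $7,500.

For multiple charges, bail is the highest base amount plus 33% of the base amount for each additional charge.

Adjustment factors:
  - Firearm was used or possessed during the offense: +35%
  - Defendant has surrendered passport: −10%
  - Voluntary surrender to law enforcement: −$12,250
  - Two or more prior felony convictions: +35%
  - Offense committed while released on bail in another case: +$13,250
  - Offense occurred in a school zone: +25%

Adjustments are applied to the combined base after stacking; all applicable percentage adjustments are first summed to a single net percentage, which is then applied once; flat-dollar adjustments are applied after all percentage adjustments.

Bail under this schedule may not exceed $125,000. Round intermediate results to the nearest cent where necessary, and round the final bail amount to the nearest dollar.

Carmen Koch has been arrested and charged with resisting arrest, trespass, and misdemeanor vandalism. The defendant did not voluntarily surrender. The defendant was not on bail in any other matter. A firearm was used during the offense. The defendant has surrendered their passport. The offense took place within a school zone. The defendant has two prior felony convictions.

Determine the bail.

Base amounts from the schedule: resisting arrest $3,300; trespass $2,500; misdemeanor vandalism $7,500.
Stacking rule: highest base plus 33% of each additional charge. Highest is misdemeanor vandalism at $7,500. Additional: $3,300 × 33% = $1,089; $2,500 × 33% = $825. Combined base = $7,500 + $1,914 = $9,414.
Net percentage adjustment: +35% −10% +35% +25% = +85%. $9,414 × 1.85 = $17,415.90.
$17,415.90 is within the $125,000 maximum.
Rounded to the nearest dollar: $17,416.

$17,416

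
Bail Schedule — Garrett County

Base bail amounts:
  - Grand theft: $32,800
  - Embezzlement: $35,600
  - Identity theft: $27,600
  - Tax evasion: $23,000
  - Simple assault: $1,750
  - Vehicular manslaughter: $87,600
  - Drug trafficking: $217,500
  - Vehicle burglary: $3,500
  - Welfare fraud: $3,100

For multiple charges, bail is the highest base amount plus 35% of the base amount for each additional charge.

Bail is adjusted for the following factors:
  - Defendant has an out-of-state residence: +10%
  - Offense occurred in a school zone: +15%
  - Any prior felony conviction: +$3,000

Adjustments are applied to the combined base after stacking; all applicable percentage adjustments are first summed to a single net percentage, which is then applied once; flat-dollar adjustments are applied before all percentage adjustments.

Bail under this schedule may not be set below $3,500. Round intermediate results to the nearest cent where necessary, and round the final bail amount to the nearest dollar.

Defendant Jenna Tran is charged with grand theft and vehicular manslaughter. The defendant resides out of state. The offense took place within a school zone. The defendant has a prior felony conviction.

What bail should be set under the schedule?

Base amounts from the schedule: grand theft $32,800; vehicular manslaughter $87,600.
Stacking rule: highest base plus 35% of each additional charge. Highest is vehicular manslaughter at $87,600. Additional: $32,800 × 35% = $11,480. Combined base = $87,600 + $11,480 = $99,080.
Any prior felony conviction (+$3,000 flat): $99,080 + $3,000 = $102,080.
Net percentage adjustment: +10% +15% = +25%. $102,080 × 1.25 = $127,600.
$127,600 is at or above the $3,500 minimum.

$127,600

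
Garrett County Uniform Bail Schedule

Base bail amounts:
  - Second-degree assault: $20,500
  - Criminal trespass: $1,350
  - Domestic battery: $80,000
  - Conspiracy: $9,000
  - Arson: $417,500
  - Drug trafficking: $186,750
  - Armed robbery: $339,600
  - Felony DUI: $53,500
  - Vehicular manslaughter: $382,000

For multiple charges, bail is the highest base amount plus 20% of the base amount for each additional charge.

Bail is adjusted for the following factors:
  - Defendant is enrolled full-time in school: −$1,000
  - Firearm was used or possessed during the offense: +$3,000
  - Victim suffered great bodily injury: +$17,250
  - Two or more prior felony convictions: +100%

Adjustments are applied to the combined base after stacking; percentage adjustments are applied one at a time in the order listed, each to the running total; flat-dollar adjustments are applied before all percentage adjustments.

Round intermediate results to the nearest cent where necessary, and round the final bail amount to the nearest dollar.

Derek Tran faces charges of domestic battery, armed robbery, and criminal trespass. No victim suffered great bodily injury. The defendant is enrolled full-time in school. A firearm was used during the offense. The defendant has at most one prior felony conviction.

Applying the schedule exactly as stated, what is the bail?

$357,870

Base amounts from the schedule: domestic battery $80,000; armed robbery $339,600; criminal trespass $1,350.
Stacking rule: highest base plus 20% of each additional charge. Highest is armed robbery at $339,600. Additional: $80,000 × 20% = $16,000; $1,350 × 20% = $270. Combined base = $339,600 + $16,270 = $355,870.
Defendant is enrolled full-time in school (−$1,000 flat): $355,870 − $1,000 = $354,870.
Firearm was used or possessed during the offense (+$3,000 flat): $354,870 + $3,000 = $357,870.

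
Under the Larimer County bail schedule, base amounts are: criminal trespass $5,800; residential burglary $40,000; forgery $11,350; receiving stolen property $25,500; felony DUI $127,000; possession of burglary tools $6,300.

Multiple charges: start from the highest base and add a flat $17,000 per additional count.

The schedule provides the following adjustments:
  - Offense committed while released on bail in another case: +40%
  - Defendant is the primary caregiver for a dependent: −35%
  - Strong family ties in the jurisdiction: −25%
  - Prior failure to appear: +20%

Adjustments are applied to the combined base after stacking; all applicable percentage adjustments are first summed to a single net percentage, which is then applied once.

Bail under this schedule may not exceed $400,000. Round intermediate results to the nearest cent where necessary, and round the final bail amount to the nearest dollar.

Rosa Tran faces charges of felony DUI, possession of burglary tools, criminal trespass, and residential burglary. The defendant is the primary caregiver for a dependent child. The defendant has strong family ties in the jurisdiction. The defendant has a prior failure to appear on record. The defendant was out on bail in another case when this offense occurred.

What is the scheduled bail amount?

$178,000

Base amounts from the schedule: felony DUI $127,000; possession of burglary tools $6,300; criminal trespass $5,800; residential burglary $40,000.
Stacking rule: highest base plus $17,000 per additional charge. Highest is felony DUI at $127,000; 3 additional charges → +$51,000. Combined base = $178,000.
Net percentage adjustment: +40% −35% −25% +20% = +0%. $178,000 × 1 = $178,000.
$178,000 is within the $400,000 maximum.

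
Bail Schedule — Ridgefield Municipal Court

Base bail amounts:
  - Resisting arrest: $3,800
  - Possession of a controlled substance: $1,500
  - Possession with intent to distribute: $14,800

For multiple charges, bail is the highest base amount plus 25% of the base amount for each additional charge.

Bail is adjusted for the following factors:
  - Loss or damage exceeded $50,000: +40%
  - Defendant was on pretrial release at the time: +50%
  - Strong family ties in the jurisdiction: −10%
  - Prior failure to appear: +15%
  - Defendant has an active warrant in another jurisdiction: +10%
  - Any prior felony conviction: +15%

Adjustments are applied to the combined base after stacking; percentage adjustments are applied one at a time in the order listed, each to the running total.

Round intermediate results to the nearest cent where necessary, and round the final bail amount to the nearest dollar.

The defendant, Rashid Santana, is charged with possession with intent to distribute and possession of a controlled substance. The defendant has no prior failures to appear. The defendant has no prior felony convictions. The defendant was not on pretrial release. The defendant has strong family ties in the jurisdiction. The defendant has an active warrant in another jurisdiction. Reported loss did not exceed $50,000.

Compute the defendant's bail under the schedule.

Base amounts from the schedule: possession with intent to distribute $14,800; possession of a controlled substance $1,500.
Stacking rule: highest base plus 25% of each additional charge. Highest is possession with intent to distribute at $14,800. Additional: $1,500 × 25% = $375. Combined base = $14,800 + $375 = $15,175.
Strong family ties in the jurisdiction (−10%): $15,175 × 0.9 = $13,657.50.
Defendant has an active warrant in another jurisdiction (+10%): $13,657.50 × 1.1 = $15,023.25.
Rounded to the nearest dollar: $15,023.

$15,023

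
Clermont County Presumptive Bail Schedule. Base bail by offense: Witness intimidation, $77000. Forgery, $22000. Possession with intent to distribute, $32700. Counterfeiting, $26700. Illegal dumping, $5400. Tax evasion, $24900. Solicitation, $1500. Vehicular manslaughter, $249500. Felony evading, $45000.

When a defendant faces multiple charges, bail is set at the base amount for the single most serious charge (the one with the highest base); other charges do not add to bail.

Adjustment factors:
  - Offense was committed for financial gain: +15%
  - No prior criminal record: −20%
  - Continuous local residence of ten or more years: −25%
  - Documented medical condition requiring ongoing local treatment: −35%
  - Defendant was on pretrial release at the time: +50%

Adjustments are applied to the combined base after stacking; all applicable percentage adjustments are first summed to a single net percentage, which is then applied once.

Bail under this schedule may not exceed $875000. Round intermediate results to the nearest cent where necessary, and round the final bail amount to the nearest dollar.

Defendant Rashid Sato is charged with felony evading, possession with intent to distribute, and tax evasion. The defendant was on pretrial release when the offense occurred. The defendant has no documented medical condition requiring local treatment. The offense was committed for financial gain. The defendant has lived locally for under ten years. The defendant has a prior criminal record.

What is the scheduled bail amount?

$74250

Base amounts from the schedule: felony evading $45000; possession with intent to distribute $32700; tax evasion $24900.
Stacking rule: use the highest base only. Highest is felony evading at $45000. Combined base = $45000.
Net percentage adjustment: +15% +50% = +65%. $45000 × 1.65 = $74250.
$74250 is within the $875000 maximum.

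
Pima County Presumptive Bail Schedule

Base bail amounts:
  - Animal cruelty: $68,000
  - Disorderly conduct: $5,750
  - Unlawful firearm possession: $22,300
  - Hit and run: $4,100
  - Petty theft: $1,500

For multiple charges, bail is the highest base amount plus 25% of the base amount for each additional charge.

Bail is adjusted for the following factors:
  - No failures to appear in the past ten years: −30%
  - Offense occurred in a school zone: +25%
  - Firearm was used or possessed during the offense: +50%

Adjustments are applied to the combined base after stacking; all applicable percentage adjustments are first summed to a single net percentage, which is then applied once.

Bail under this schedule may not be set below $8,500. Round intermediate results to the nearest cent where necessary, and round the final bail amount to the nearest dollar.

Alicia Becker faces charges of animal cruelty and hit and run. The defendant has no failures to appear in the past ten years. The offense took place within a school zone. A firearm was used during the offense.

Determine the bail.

$100,086

Base amounts from the schedule: animal cruelty $68,000; hit and run $4,100.
Stacking rule: highest base plus 25% of each additional charge. Highest is animal cruelty at $68,000. Additional: $4,100 × 25% = $1,025. Combined base = $68,000 + $1,025 = $69,025.
Net percentage adjustment: −30% +25% +50% = +45%. $69,025 × 1.45 = $100,086.25.
$100,086.25 is at or above the $8,500 minimum.
Rounded to the nearest dollar: $100,086.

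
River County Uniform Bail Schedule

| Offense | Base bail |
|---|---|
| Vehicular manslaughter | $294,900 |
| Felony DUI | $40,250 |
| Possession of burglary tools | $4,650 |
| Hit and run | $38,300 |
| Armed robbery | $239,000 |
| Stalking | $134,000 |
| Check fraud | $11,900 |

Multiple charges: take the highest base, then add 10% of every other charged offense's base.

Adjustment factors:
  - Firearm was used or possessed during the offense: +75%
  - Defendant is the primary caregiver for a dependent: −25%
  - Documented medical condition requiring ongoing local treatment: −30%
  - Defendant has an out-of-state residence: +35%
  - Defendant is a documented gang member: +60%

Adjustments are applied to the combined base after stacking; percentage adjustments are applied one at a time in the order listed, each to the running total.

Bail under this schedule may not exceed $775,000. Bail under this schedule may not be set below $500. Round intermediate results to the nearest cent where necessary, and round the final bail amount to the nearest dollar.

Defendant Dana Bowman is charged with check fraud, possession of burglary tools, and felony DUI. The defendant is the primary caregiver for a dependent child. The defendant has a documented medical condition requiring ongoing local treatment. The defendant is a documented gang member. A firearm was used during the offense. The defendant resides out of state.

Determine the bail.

$83,160

Base amounts from the schedule: check fraud $11,900; possession of burglary tools $4,650; felony DUI $40,250.
Stacking rule: highest base plus 10% of each additional charge. Highest is felony DUI at $40,250. Additional: $11,900 × 10% = $1,190; $4,650 × 10% = $465. Combined base = $40,250 + $1,655 = $41,905.
Firearm was used or possessed during the offense (+75%): $41,905 × 1.75 = $73,333.75.
Defendant is the primary caregiver for a dependent (−25%): $73,333.75 × 0.75 = $55,000.31.
Documented medical condition requiring ongoing local treatment (−30%): $55,000.31 × 0.7 = $38,500.22.
Defendant has an out-of-state residence (+35%): $38,500.22 × 1.35 = $51,975.30.
Defendant is a documented gang member (+60%): $51,975.30 × 1.6 = $83,160.48.
$83,160.48 is within the $775,000 maximum.
$83,160.48 is at or above the $500 minimum.
Rounded to the nearest dollar: $83,160.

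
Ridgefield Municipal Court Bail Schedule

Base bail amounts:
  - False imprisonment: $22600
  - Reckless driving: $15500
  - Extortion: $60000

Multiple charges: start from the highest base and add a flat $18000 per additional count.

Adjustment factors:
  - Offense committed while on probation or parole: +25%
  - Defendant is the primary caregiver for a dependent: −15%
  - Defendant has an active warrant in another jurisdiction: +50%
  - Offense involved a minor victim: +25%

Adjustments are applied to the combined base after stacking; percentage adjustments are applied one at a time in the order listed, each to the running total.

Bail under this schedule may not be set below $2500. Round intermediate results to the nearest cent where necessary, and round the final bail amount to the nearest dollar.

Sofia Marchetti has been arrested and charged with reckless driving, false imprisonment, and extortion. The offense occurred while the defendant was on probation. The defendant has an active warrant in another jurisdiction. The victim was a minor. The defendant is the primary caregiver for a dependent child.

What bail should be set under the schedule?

Base amounts from the schedule: reckless driving $15500; false imprisonment $22600; extortion $60000.
Stacking rule: highest base plus $18000 per additional charge. Highest is extortion at $60000; 2 additional charges → +$36000. Combined base = $96000.
Offense committed while on probation or parole (+25%): $96000 × 1.25 = $120000.
Defendant is the primary caregiver for a dependent (−15%): $120000 × 0.85 = $102000.
Defendant has an active warrant in another jurisdiction (+50%): $102000 × 1.5 = $153000.
Offense involved a minor victim (+25%): $153000 × 1.25 = $191250.
$191250 is at or above the $2500 minimum.

$191250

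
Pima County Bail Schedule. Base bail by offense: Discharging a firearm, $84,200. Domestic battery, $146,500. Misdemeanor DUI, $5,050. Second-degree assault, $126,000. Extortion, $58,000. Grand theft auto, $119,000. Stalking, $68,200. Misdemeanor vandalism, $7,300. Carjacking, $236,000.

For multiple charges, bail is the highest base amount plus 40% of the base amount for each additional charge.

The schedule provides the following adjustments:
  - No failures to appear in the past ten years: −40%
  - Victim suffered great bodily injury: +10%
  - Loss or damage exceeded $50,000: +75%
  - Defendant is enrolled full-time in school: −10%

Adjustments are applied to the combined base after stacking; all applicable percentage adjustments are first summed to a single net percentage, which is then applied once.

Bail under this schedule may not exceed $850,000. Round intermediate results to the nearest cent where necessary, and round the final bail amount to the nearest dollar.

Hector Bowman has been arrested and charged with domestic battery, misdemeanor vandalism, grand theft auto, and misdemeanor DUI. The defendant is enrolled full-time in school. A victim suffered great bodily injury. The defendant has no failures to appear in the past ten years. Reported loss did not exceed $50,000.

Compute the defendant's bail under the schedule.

Base amounts from the schedule: domestic battery $146,500; misdemeanor vandalism $7,300; grand theft auto $119,000; misdemeanor DUI $5,050.
Stacking rule: highest base plus 40% of each additional charge. Highest is domestic battery at $146,500. Additional: $7,300 × 40% = $2,920; $119,000 × 40% = $47,600; $5,050 × 40% = $2,020. Combined base = $146,500 + $52,540 = $199,040.
Net percentage adjustment: −40% +10% −10% = −40%. $199,040 × 0.6 = $119,424.
$119,424 is within the $850,000 maximum.

$119,424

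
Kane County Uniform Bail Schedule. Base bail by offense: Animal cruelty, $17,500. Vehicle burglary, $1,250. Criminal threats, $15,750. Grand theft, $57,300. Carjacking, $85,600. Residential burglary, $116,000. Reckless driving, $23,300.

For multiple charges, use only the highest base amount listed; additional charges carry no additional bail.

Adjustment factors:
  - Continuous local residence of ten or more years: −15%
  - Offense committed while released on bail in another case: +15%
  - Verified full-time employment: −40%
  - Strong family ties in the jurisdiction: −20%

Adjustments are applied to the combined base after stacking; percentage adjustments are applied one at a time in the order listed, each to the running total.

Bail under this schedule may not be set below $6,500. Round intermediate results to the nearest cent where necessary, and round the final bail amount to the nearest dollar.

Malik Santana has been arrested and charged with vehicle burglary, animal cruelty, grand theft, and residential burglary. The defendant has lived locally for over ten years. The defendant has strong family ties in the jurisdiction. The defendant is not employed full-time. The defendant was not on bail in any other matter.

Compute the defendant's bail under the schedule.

Base amounts from the schedule: vehicle burglary $1,250; animal cruelty $17,500; grand theft $57,300; residential burglary $116,000.
Stacking rule: use the highest base only. Highest is residential burglary at $116,000. Combined base = $116,000.
Continuous local residence of ten or more years (−15%): $116,000 × 0.85 = $98,600.
Strong family ties in the jurisdiction (−20%): $98,600 × 0.8 = $78,880.
$78,880 is at or above the $6,500 minimum.

$78,880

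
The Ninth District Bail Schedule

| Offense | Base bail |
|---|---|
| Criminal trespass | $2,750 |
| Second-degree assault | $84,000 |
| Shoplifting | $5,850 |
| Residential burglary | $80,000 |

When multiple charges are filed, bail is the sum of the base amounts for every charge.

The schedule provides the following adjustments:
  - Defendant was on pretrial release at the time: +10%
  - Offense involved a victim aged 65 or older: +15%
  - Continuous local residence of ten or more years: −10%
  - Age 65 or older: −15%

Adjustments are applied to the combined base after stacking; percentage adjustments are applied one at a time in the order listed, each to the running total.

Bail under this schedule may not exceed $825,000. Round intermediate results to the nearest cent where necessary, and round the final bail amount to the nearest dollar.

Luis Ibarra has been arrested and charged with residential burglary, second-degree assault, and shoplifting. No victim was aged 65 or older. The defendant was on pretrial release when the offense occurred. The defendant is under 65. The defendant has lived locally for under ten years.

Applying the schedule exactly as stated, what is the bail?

$186,835

Base amounts from the schedule: residential burglary $80,000; second-degree assault $84,000; shoplifting $5,850.
Stacking rule: sum of all bases. $80,000 + $84,000 + $5,850 = $169,850.
Defendant was on pretrial release at the time (+10%): $169,850 × 1.1 = $186,835.
$186,835 is within the $825,000 maximum.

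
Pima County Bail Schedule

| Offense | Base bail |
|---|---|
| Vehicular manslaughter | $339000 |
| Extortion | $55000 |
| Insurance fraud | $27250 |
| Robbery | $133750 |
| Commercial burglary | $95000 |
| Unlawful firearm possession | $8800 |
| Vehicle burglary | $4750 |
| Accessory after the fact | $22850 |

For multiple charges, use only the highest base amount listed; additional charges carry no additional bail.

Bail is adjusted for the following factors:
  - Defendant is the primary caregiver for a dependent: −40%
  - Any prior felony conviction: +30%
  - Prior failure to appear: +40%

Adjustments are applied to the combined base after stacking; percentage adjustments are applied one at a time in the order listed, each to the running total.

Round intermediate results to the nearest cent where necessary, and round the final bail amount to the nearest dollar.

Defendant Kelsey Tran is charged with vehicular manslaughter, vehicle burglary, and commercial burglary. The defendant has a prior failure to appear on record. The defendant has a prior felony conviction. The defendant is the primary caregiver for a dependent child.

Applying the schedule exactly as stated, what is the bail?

$370188

Base amounts from the schedule: vehicular manslaughter $339000; vehicle burglary $4750; commercial burglary $95000.
Stacking rule: use the highest base only. Highest is vehicular manslaughter at $339000. Combined base = $339000.
Defendant is the primary caregiver for a dependent (−40%): $339000 × 0.6 = $203400.
Any prior felony conviction (+30%): $203400 × 1.3 = $264420.
Prior failure to appear (+40%): $264420 × 1.4 = $370188.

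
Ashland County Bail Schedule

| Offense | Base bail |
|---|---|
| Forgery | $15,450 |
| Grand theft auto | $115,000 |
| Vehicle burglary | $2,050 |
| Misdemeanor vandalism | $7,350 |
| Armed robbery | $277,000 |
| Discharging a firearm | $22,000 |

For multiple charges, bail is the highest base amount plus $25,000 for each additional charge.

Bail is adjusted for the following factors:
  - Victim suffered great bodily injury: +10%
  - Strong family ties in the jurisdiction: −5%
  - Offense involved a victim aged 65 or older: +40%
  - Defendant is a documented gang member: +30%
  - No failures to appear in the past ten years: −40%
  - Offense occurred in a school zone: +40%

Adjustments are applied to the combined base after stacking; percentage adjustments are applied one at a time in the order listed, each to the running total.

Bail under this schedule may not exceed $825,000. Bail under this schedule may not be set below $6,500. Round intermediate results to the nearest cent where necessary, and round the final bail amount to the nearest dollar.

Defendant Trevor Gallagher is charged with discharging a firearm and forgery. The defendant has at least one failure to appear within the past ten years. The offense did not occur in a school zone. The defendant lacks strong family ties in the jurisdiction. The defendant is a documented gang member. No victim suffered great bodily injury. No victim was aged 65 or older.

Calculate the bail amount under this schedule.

Base amounts from the schedule: discharging a firearm $22,000; forgery $15,450.
Stacking rule: highest base plus $25,000 per additional charge. Highest is discharging a firearm at $22,000; 1 additional charge → +$25,000. Combined base = $47,000.
Defendant is a documented gang member (+30%): $47,000 × 1.3 = $61,100.
$61,100 is within the $825,000 maximum.
$61,100 is at or above the $6,500 minimum.

$61,100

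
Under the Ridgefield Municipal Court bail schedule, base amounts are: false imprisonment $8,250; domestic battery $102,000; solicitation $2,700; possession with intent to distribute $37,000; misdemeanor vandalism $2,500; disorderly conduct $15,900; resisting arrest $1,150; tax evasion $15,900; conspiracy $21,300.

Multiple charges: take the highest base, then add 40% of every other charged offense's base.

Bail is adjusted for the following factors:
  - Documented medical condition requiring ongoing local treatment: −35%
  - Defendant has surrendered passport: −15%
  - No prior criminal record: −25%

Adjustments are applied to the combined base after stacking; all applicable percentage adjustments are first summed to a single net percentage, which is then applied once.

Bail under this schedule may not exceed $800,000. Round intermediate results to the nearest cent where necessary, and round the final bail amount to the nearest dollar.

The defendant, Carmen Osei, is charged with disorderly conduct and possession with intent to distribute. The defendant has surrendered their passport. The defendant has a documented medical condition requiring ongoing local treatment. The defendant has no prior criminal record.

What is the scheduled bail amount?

Base amounts from the schedule: disorderly conduct $15,900; possession with intent to distribute $37,000.
Stacking rule: highest base plus 40% of each additional charge. Highest is possession with intent to distribute at $37,000. Additional: $15,900 × 40% = $6,360. Combined base = $37,000 + $6,360 = $43,360.
Net percentage adjustment: −35% −15% −25% = −75%. $43,360 × 0.25 = $10,840.
$10,840 is within the $800,000 maximum.

$10,840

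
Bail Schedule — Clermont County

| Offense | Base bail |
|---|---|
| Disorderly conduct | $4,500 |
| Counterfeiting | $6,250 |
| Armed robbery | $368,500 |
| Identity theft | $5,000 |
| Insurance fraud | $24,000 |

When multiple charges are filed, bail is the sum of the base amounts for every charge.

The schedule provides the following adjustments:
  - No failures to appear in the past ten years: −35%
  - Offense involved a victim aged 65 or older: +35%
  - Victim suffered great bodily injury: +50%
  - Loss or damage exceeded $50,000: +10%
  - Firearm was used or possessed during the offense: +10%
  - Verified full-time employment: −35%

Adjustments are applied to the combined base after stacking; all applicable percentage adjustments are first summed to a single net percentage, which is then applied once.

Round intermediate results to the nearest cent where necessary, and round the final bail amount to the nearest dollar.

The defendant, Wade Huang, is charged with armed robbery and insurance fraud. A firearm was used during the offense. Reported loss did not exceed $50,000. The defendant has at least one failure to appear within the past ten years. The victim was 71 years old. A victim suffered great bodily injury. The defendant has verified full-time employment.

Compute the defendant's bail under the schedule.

Base amounts from the schedule: armed robbery $368,500; insurance fraud $24,000.
Stacking rule: sum of all bases. $368,500 + $24,000 = $392,500.
Net percentage adjustment: +35% +50% +10% −35% = +60%. $392,500 × 1.6 = $628,000.

$628,000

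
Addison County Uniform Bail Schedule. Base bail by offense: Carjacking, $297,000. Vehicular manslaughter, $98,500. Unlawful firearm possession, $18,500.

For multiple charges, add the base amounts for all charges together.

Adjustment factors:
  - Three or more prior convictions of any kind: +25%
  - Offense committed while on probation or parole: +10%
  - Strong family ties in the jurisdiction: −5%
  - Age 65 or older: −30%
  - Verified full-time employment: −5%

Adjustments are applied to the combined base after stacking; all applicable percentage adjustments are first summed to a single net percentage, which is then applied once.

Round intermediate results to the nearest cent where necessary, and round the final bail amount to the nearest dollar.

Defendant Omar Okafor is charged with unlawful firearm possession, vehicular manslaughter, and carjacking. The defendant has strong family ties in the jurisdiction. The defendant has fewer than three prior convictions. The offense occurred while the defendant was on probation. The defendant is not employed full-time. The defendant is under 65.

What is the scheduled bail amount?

Base amounts from the schedule: unlawful firearm possession $18,500; vehicular manslaughter $98,500; carjacking $297,000.
Stacking rule: sum of all bases. $18,500 + $98,500 + $297,000 = $414,000.
Net percentage adjustment: +10% −5% = +5%. $414,000 × 1.05 = $434,700.

$434,700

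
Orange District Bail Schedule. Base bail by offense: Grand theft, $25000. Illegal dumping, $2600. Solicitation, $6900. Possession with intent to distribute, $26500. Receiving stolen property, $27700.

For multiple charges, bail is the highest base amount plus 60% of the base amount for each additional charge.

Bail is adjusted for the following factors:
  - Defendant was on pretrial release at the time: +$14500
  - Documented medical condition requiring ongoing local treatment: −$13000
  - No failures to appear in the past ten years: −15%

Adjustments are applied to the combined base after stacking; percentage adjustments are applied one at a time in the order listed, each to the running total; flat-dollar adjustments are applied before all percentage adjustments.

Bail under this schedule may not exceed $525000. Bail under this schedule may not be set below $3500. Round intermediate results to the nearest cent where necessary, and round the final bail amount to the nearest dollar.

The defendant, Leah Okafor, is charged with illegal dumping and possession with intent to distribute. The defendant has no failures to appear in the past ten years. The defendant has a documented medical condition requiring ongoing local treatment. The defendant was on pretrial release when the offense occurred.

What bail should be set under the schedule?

Base amounts from the schedule: illegal dumping $2600; possession with intent to distribute $26500.
Stacking rule: highest base plus 60% of each additional charge. Highest is possession with intent to distribute at $26500. Additional: $2600 × 60% = $1560. Combined base = $26500 + $1560 = $28060.
Defendant was on pretrial release at the time (+$14500 flat): $28060 + $14500 = $42560.
Documented medical condition requiring ongoing local treatment (−$13000 flat): $42560 − $13000 = $29560.
No failures to appear in the past ten years (−15%): $29560 × 0.85 = $25126.
$25126 is within the $525000 maximum.
$25126 is at or above the $3500 minimum.

$25126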